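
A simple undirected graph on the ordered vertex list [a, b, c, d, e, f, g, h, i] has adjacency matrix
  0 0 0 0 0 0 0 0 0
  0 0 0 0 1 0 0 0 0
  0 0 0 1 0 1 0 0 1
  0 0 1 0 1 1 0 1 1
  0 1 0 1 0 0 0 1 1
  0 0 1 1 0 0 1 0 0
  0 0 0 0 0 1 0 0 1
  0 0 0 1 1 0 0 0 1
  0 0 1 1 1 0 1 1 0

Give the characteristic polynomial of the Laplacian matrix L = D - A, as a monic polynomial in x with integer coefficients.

Reading degrees in the order [a, b, c, d, e, f, g, h, i] gives [0, 1, 3, 5, 4, 3, 2, 3, 5]; set D = diag(0, 1, 3, 5, 4, 3, 2, 3, 5) and form L = D - A. Computing det(xI - L) by cofactor expansion (or equivalently via sum-over-permutations) gives x^9 - 26x^8 + 276x^7 - 1538x^6 + 4809x^5 - 8324x^4 + 7247x^3 - 2368x^2. Since p(0) = det(-L) = 0, x divides p(x). The largest eigenvalue, 6.3872, is at most the vertex count 9. The eigenvalues sum to 26, which equals trace(L) = 2|E|.

x^9 - 26x^8 + 276x^7 - 1538x^6 + 4809x^5 - 8324x^4 + 7247x^3 - 2368x^2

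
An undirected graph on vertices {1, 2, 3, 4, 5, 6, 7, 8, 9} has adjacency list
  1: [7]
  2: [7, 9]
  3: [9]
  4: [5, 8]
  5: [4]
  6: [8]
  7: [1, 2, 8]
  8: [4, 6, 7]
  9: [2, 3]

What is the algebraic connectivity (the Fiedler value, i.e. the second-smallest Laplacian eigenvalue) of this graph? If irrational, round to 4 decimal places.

Reading degrees in the order [1, 2, 3, 4, 5, 6, 7, 8, 9] gives [1, 2, 1, 2, 1, 1, 3, 3, 2]; set D = diag(1, 2, 1, 2, 1, 1, 3, 3, 2) and form L = D - A. The smallest Laplacian eigenvalue is always 0. The next one, lambda_2 = 0.1862, measures how hard the graph is to disconnect: larger values mean better connectivity. There is one zero in the spectrum, matching the 1 component. The largest eigenvalue, 4.6958, is at most the vertex count 9.

0.1862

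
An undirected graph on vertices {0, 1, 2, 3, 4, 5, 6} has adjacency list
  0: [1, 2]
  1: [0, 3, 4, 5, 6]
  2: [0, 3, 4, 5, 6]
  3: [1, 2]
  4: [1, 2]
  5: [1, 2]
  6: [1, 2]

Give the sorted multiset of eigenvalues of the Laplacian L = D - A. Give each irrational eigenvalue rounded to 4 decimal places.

[0, 2, 2, 2, 2, 5, 7]

Reading degrees in the order [0, 1, 2, 3, 4, 5, 6] gives [2, 5, 5, 2, 2, 2, 2]; set D = diag(2, 5, 5, 2, 2, 2, 2) and form L = D - A. The multiplicity of 0 as a Laplacian eigenvalue equals the number of connected components. The single zero eigenvalue shows the graph is connected. The eigenvalues sum to 20, which equals trace(L) = 2|E|. The largest eigenvalue, 7, is at most the vertex count 7.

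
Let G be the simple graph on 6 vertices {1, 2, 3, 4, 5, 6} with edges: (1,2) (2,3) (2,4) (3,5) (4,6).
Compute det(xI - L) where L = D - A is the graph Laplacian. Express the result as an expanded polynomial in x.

x^6 - 10x^5 + 35x^4 - 52x^3 + 31x^2 - 6x

With the vertex order [1, 2, 3, 4, 5, 6], the degrees are [1, 3, 2, 2, 1, 1], giving D = diag(1, 3, 2, 2, 1, 1) and L = D - A. L has integer entries, so p(x) = det(xI - L) has integer coefficients. Expanding the determinant yields x^6 - 10x^5 + 35x^4 - 52x^3 + 31x^2 - 6x. Since p(0) = det(-L) = 0, x divides p(x). By the matrix-tree theorem the graph has (1/6) * product of the nonzero eigenvalues = 1 spanning tree.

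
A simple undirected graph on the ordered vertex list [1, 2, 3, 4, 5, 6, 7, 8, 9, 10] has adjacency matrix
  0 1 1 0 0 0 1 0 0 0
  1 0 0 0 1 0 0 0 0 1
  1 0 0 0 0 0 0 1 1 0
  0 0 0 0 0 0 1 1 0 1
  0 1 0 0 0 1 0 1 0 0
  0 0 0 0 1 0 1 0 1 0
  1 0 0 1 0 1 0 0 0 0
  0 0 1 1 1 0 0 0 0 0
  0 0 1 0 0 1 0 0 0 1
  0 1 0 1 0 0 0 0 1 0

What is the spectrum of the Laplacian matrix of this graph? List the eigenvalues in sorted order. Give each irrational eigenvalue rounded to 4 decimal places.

Reading degrees in the order [1, 2, 3, 4, 5, 6, 7, 8, 9, 10] gives [3, 3, 3, 3, 3, 3, 3, 3, 3, 3]; set D = diag(3, 3, 3, 3, 3, 3, 3, 3, 3, 3) and form L = D - A. Diagonalising L (or applying a numerical eigensolver to the 10x10 matrix) gives the spectrum above. By the matrix-tree theorem the graph has (1/10) * product of the nonzero eigenvalues = 2000 spanning trees.

[0, 2, 2, 2, 2, 2, 5, 5, 5, 5]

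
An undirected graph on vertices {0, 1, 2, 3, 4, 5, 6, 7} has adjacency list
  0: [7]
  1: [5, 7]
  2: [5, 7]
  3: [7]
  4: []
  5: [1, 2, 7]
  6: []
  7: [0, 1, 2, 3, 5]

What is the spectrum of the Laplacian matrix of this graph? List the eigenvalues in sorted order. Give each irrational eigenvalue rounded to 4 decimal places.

Reading degrees in the order [0, 1, 2, 3, 4, 5, 6, 7] gives [1, 2, 2, 1, 0, 3, 0, 5]; set D = diag(1, 2, 2, 1, 0, 3, 0, 5) and form L = D - A. Since every row of L sums to 0, the all-ones vector is in the kernel and 0 is an eigenvalue. The 3 zero eigenvalues correspond to the 3 connected components. The eigenvalues sum to 14, which equals trace(L) = 2|E|.

[0, 0, 0, 1, 1, 2, 4, 6]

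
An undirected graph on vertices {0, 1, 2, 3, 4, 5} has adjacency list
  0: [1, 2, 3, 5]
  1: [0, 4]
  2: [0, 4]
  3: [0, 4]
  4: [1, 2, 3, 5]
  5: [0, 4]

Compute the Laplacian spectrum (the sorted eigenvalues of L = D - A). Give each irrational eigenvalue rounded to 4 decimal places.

[0, 2, 2, 2, 4, 6]

Reading degrees in the order [0, 1, 2, 3, 4, 5] gives [4, 2, 2, 2, 4, 2]; set D = diag(4, 2, 2, 2, 4, 2) and form L = D - A. The multiplicity of 0 as a Laplacian eigenvalue equals the number of connected components. There is one zero in the spectrum, matching the 1 component. The eigenvalues sum to 16, which equals trace(L) = 2|E|.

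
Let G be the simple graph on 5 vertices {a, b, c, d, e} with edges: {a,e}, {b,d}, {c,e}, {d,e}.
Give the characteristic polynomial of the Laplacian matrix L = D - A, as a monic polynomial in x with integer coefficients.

With the vertex order [a, b, c, d, e], the degrees are [1, 1, 1, 2, 3], giving D = diag(1, 1, 1, 2, 3) and L = D - A. L has integer entries, so p(x) = det(xI - L) has integer coefficients. Expanding the determinant yields x^5 - 8x^4 + 20x^3 - 18x^2 + 5x. The constant term is 0 because L is singular (the all-ones vector lies in its kernel). By the matrix-tree theorem the graph has (1/5) * product of the nonzero eigenvalues = 1 spanning tree.

x^5 - 8x^4 + 20x^3 - 18x^2 + 5x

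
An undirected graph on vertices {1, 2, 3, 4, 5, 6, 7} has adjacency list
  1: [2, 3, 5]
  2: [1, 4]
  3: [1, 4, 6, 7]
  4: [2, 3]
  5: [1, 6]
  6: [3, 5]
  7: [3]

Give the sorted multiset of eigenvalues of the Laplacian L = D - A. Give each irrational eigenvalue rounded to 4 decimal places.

[0, 0.8458, 1, 2.1698, 3, 3.4394, 5.5450]

With the vertex order [1, 2, 3, 4, 5, 6, 7], the degrees are [3, 2, 4, 2, 2, 2, 1], giving D = diag(3, 2, 4, 2, 2, 2, 1) and L = D - A. Since every row of L sums to 0, the all-ones vector is in the kernel and 0 is an eigenvalue. The single zero eigenvalue shows the graph is connected. There is one zero in the spectrum, matching the 1 component. By the matrix-tree theorem the graph has (1/7) * product of the nonzero eigenvalues = 15 spanning trees.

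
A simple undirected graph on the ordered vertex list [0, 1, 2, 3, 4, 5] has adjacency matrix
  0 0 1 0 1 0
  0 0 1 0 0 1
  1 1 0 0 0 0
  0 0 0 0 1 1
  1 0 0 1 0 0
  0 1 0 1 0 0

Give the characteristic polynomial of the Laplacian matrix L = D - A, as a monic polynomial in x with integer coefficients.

Reading degrees in the order [0, 1, 2, 3, 4, 5] gives [2, 2, 2, 2, 2, 2]; set D = diag(2, 2, 2, 2, 2, 2) and form L = D - A. The eigenvalues of L are [0, 1, 1, 3, 3, 4]; the characteristic polynomial is the product of (x - lambda_i), which multiplies out to x^6 - 12x^5 + 54x^4 - 112x^3 + 105x^2 - 36x. Since p(0) = det(-L) = 0, x divides p(x). By the matrix-tree theorem the graph has (1/6) * product of the nonzero eigenvalues = 6 spanning trees.

x^6 - 12x^5 + 54x^4 - 112x^3 + 105x^2 - 36x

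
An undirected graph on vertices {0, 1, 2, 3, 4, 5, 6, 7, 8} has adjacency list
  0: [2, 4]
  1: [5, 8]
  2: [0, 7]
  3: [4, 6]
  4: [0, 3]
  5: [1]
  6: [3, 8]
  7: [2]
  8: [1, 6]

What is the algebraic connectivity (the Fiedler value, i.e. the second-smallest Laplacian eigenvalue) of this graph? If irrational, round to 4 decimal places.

With the vertex order [0, 1, 2, 3, 4, 5, 6, 7, 8], the degrees are [2, 2, 2, 2, 2, 1, 2, 1, 2], giving D = diag(2, 2, 2, 2, 2, 1, 2, 1, 2) and L = D - A. The smallest Laplacian eigenvalue is always 0. The next one, lambda_2 = 0.1206, measures how hard the graph is to disconnect: larger values mean better connectivity. There is one zero in the spectrum, matching the 1 component.

0.1206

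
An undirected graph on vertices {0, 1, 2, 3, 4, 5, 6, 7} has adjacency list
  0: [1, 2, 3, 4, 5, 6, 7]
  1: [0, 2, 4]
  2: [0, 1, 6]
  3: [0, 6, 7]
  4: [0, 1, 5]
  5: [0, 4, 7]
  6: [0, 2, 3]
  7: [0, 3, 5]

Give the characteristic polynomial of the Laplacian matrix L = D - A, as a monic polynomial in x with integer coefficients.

Each diagonal entry of L is the vertex degree and each off-diagonal entry is -1 where an edge is present, 0 otherwise; in the order [0, 1, 2, 3, 4, 5, 6, 7] the diagonal is [7, 3, 3, 3, 3, 3, 3, 3]. L has integer entries, so p(x) = det(xI - L) has integer coefficients. Expanding the determinant yields x^8 - 28x^7 + 322x^6 - 1974x^5 + 6965x^4 - 14126x^3 + 15225x^2 - 6728x. The coefficient of x^7 equals -trace(L) = -28, matching the sum of degrees. By the matrix-tree theorem the graph has (1/8) * product of the nonzero eigenvalues = 841 spanning trees.

x^8 - 28x^7 + 322x^6 - 1974x^5 + 6965x^4 - 14126x^3 + 15225x^2 - 6728x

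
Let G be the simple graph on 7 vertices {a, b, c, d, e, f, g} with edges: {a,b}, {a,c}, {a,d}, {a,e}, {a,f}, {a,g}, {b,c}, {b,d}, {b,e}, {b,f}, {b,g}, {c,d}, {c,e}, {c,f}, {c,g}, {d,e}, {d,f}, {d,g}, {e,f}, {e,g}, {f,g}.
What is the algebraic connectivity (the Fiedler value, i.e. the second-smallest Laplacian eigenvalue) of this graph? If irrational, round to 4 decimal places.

Reading degrees in the order [a, b, c, d, e, f, g] gives [6, 6, 6, 6, 6, 6, 6]; set D = diag(6, 6, 6, 6, 6, 6, 6) and form L = D - A. Computing the eigenvalues of L and sorting gives [0, 7, 7, 7, 7, 7, 7]. The Fiedler value lambda_2 = 7 is strictly positive, so the graph is connected. There is one zero in the spectrum, matching the 1 component. The eigenvalues sum to 42, which equals trace(L) = 2|E|.

7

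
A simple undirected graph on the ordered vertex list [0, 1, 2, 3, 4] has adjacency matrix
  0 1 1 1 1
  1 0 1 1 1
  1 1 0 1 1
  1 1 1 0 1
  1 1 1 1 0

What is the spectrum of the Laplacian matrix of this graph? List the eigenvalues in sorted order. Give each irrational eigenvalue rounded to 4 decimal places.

[0, 5, 5, 5, 5]

Each diagonal entry of L is the vertex degree and each off-diagonal entry is -1 where an edge is present, 0 otherwise; in the order [0, 1, 2, 3, 4] the diagonal is [4, 4, 4, 4, 4]. Since every row of L sums to 0, the all-ones vector is in the kernel and 0 is an eigenvalue. There is one zero in the spectrum, matching the 1 component.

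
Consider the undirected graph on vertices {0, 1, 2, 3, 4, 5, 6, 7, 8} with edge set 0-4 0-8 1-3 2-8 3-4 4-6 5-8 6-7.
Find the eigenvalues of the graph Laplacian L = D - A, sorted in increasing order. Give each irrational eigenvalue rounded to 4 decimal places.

[0, 0.1953, 0.3820, 1, 1.2108, 2.1449, 2.6180, 3.9064, 4.5426]

Reading degrees in the order [0, 1, 2, 3, 4, 5, 6, 7, 8] gives [2, 1, 1, 2, 3, 1, 2, 1, 3]; set D = diag(2, 1, 1, 2, 3, 1, 2, 1, 3) and form L = D - A. L is symmetric positive semidefinite, so every eigenvalue is real and nonnegative. There is one zero in the spectrum, matching the 1 component. By the matrix-tree theorem the graph has (1/9) * product of the nonzero eigenvalues = 1 spanning tree.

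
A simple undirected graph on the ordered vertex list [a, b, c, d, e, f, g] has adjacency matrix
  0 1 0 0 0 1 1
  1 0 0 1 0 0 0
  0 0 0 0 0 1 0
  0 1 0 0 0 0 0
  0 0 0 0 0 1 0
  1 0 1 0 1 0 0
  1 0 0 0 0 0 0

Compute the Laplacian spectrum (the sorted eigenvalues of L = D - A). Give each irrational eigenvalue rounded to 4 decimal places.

Reading degrees in the order [a, b, c, d, e, f, g] gives [3, 2, 1, 1, 1, 3, 1]; set D = diag(3, 2, 1, 1, 1, 3, 1) and form L = D - A. The multiplicity of 0 as a Laplacian eigenvalue equals the number of connected components. By the matrix-tree theorem the graph has (1/7) * product of the nonzero eigenvalues = 1 spanning tree.

[0, 0.3217, 0.6802, 1, 2.1397, 3.2297, 4.6287]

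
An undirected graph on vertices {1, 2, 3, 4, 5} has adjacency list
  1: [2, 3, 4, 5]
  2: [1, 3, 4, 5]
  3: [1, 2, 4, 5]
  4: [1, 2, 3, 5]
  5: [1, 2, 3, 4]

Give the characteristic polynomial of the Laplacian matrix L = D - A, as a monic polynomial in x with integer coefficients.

Reading degrees in the order [1, 2, 3, 4, 5] gives [4, 4, 4, 4, 4]; set D = diag(4, 4, 4, 4, 4) and form L = D - A. L has integer entries, so p(x) = det(xI - L) has integer coefficients. Expanding the determinant yields x^5 - 20x^4 + 150x^3 - 500x^2 + 625x. The coefficient of x^4 equals -trace(L) = -20, matching the sum of degrees. The largest eigenvalue, 5, is at most the vertex count 5.

x^5 - 20x^4 + 150x^3 - 500x^2 + 625x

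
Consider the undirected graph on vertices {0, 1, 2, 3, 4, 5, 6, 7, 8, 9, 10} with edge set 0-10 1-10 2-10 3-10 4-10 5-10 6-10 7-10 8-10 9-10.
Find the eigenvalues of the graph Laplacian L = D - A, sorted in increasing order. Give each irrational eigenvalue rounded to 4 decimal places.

Reading degrees in the order [0, 1, 2, 3, 4, 5, 6, 7, 8, 9, 10] gives [1, 1, 1, 1, 1, 1, 1, 1, 1, 1, 10]; set D = diag(1, 1, 1, 1, 1, 1, 1, 1, 1, 1, 10) and form L = D - A. Since every row of L sums to 0, the all-ones vector is in the kernel and 0 is an eigenvalue. By the matrix-tree theorem the graph has (1/11) * product of the nonzero eigenvalues = 1 spanning tree.

[0, 1, 1, 1, 1, 1, 1, 1, 1, 1, 11]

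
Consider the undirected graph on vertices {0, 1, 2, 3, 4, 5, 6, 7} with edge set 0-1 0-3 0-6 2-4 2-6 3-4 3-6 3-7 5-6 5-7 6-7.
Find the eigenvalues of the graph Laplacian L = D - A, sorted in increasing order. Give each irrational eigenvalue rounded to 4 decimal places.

[0, 0.6666, 1.1264, 2.4088, 2.7993, 3.5308, 5.2739, 6.1942]

Reading degrees in the order [0, 1, 2, 3, 4, 5, 6, 7] gives [3, 1, 2, 4, 2, 2, 5, 3]; set D = diag(3, 1, 2, 4, 2, 2, 5, 3) and form L = D - A. Diagonalising L (or applying a numerical eigensolver to the 8x8 matrix) gives the spectrum above. The eigenvalues sum to 22, which equals trace(L) = 2|E|. There is one zero in the spectrum, matching the 1 component.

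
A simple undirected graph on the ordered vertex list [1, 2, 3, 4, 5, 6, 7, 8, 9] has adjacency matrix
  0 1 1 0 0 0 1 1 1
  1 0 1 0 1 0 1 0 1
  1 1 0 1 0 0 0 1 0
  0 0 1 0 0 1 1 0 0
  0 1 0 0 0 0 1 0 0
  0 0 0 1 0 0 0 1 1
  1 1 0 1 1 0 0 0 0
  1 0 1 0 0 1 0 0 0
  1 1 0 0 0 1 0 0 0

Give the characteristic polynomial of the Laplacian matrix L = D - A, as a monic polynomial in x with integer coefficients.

x^9 - 32x^8 + 435x^7 - 3274x^6 + 14891x^5 - 41822x^4 + 70665x^3 - 65472x^2 + 25344x

Reading degrees in the order [1, 2, 3, 4, 5, 6, 7, 8, 9] gives [5, 5, 4, 3, 2, 3, 4, 3, 3]; set D = diag(5, 5, 4, 3, 2, 3, 4, 3, 3) and form L = D - A. L has integer entries, so p(x) = det(xI - L) has integer coefficients. Expanding the determinant yields x^9 - 32x^8 + 435x^7 - 3274x^6 + 14891x^5 - 41822x^4 + 70665x^3 - 65472x^2 + 25344x. Since p(0) = det(-L) = 0, x divides p(x). There is one zero in the spectrum, matching the 1 component.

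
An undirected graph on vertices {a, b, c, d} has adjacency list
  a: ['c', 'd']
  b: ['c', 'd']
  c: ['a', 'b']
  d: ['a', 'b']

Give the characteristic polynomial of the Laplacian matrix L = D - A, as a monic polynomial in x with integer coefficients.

Each diagonal entry of L is the vertex degree and each off-diagonal entry is -1 where an edge is present, 0 otherwise; in the order [a, b, c, d] the diagonal is [2, 2, 2, 2]. L has integer entries, so p(x) = det(xI - L) has integer coefficients. Expanding the determinant yields x^4 - 8x^3 + 20x^2 - 16x. The coefficient of x^3 equals -trace(L) = -8, matching the sum of degrees. The eigenvalues sum to 8, which equals trace(L) = 2|E|.

x^4 - 8x^3 + 20x^2 - 16x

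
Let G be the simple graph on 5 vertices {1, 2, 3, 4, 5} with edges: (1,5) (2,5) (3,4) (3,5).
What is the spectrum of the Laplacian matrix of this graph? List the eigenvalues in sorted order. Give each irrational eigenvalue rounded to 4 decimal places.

[0, 0.5188, 1, 2.3111, 4.1701]

Reading degrees in the order [1, 2, 3, 4, 5] gives [1, 1, 2, 1, 3]; set D = diag(1, 1, 2, 1, 3) and form L = D - A. Diagonalising L (or applying a numerical eigensolver to the 5x5 matrix) gives the spectrum above. The single zero eigenvalue shows the graph is connected. By the matrix-tree theorem the graph has (1/5) * product of the nonzero eigenvalues = 1 spanning tree.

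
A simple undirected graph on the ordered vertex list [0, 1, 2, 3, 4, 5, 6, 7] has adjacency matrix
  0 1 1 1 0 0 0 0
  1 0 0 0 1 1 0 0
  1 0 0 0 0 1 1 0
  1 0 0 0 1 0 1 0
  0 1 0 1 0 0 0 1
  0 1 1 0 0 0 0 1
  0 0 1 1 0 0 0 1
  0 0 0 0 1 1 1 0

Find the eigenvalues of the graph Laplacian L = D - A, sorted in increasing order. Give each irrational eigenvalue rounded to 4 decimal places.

[0, 2, 2, 2, 4, 4, 4, 6]

Each diagonal entry of L is the vertex degree and each off-diagonal entry is -1 where an edge is present, 0 otherwise; in the order [0, 1, 2, 3, 4, 5, 6, 7] the diagonal is [3, 3, 3, 3, 3, 3, 3, 3]. Since every row of L sums to 0, the all-ones vector is in the kernel and 0 is an eigenvalue.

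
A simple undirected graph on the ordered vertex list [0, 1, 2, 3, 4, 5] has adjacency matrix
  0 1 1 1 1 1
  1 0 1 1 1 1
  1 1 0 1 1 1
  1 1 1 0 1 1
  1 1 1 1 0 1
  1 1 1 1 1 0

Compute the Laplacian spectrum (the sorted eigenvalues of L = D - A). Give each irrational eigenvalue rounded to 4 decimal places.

With the vertex order [0, 1, 2, 3, 4, 5], the degrees are [5, 5, 5, 5, 5, 5], giving D = diag(5, 5, 5, 5, 5, 5) and L = D - A. The multiplicity of 0 as a Laplacian eigenvalue equals the number of connected components. The single zero eigenvalue shows the graph is connected.

[0, 6, 6, 6, 6, 6]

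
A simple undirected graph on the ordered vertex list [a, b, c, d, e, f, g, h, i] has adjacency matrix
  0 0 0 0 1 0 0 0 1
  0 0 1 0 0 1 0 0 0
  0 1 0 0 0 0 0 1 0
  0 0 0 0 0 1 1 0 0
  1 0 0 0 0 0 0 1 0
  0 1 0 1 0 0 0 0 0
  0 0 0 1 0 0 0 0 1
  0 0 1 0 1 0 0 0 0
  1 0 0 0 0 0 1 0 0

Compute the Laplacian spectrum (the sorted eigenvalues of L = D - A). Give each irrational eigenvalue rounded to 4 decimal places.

Each diagonal entry of L is the vertex degree and each off-diagonal entry is -1 where an edge is present, 0 otherwise; in the order [a, b, c, d, e, f, g, h, i] the diagonal is [2, 2, 2, 2, 2, 2, 2, 2, 2]. The multiplicity of 0 as a Laplacian eigenvalue equals the number of connected components.

[0, 0.4679, 0.4679, 1.6527, 1.6527, 3, 3, 3.8794, 3.8794]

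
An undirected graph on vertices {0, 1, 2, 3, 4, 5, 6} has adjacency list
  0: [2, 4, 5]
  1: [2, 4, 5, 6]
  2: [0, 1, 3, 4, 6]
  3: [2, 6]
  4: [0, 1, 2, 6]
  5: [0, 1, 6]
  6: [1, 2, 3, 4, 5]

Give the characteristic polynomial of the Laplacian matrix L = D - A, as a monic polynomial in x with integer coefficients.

Reading degrees in the order [0, 1, 2, 3, 4, 5, 6] gives [3, 4, 5, 2, 4, 3, 5]; set D = diag(3, 4, 5, 2, 4, 3, 5) and form L = D - A. L has integer entries, so p(x) = det(xI - L) has integer coefficients. Expanding the determinant yields x^7 - 26x^6 + 273x^5 - 1476x^4 + 4316x^3 - 6444x^2 + 3815x. Since p(0) = det(-L) = 0, x divides p(x).

x^7 - 26x^6 + 273x^5 - 1476x^4 + 4316x^3 - 6444x^2 + 3815x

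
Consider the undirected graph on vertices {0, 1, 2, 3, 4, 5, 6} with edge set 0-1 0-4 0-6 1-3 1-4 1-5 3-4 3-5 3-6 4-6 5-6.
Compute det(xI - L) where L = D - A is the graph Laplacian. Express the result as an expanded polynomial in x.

x^7 - 22x^6 + 190x^5 - 804x^4 + 1664x^3 - 1344x^2

With the vertex order [0, 1, 2, 3, 4, 5, 6], the degrees are [3, 4, 0, 4, 4, 3, 4], giving D = diag(3, 4, 0, 4, 4, 3, 4) and L = D - A. L has integer entries, so p(x) = det(xI - L) has integer coefficients. Expanding the determinant yields x^7 - 22x^6 + 190x^5 - 804x^4 + 1664x^3 - 1344x^2. Since p(0) = det(-L) = 0, x divides p(x). The largest eigenvalue, 6, is at most the vertex count 7.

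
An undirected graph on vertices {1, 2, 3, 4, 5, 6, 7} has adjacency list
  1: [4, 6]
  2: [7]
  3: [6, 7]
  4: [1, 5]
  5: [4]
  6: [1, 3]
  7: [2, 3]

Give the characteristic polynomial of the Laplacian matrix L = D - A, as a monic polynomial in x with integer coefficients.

x^7 - 12x^6 + 55x^5 - 120x^4 + 126x^3 - 56x^2 + 7x

Reading degrees in the order [1, 2, 3, 4, 5, 6, 7] gives [2, 1, 2, 2, 1, 2, 2]; set D = diag(2, 1, 2, 2, 1, 2, 2) and form L = D - A. Computing det(xI - L) by cofactor expansion (or equivalently via sum-over-permutations) gives x^7 - 12x^6 + 55x^5 - 120x^4 + 126x^3 - 56x^2 + 7x. The constant term is 0 because L is singular (the all-ones vector lies in its kernel). By the matrix-tree theorem the graph has (1/7) * product of the nonzero eigenvalues = 1 spanning tree. The eigenvalues sum to 12, which equals trace(L) = 2|E|.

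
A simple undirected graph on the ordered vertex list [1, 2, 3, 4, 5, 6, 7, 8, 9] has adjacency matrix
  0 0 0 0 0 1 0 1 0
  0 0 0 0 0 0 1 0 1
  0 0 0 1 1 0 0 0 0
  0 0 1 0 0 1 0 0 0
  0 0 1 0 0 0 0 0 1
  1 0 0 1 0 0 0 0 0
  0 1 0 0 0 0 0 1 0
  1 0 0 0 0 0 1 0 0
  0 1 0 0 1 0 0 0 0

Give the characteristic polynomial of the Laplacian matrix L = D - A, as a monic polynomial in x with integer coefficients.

With the vertex order [1, 2, 3, 4, 5, 6, 7, 8, 9], the degrees are [2, 2, 2, 2, 2, 2, 2, 2, 2], giving D = diag(2, 2, 2, 2, 2, 2, 2, 2, 2) and L = D - A. Computing det(xI - L) by cofactor expansion (or equivalently via sum-over-permutations) gives x^9 - 18x^8 + 135x^7 - 546x^6 + 1287x^5 - 1782x^4 + 1386x^3 - 540x^2 + 81x. Since p(0) = det(-L) = 0, x divides p(x). The eigenvalues sum to 18, which equals trace(L) = 2|E|.

x^9 - 18x^8 + 135x^7 - 546x^6 + 1287x^5 - 1782x^4 + 1386x^3 - 540x^2 + 81x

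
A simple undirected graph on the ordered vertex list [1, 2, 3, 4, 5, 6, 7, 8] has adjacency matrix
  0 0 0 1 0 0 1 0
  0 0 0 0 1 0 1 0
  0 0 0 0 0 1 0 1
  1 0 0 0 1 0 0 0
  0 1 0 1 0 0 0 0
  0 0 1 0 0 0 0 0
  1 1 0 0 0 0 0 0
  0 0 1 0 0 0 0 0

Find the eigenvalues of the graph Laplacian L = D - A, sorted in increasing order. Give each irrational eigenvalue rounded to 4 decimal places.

Reading degrees in the order [1, 2, 3, 4, 5, 6, 7, 8] gives [2, 2, 2, 2, 2, 1, 2, 1]; set D = diag(2, 2, 2, 2, 2, 1, 2, 1) and form L = D - A. L is symmetric positive semidefinite, so every eigenvalue is real and nonnegative. The 2 zero eigenvalues correspond to the 2 connected components. There are 2 zeros in the spectrum, matching the 2 components.

[0, 0, 1, 1.3820, 1.3820, 3, 3.6180, 3.6180]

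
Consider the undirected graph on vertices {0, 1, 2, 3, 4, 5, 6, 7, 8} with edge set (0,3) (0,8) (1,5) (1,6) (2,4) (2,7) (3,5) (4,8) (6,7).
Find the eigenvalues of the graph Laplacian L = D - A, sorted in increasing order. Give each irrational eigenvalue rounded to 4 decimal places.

[0, 0.4679, 0.4679, 1.6527, 1.6527, 3, 3, 3.8794, 3.8794]

Reading degrees in the order [0, 1, 2, 3, 4, 5, 6, 7, 8] gives [2, 2, 2, 2, 2, 2, 2, 2, 2]; set D = diag(2, 2, 2, 2, 2, 2, 2, 2, 2) and form L = D - A. L is symmetric positive semidefinite, so every eigenvalue is real and nonnegative. There is one zero in the spectrum, matching the 1 component. The largest eigenvalue, 3.8794, is at most the vertex count 9.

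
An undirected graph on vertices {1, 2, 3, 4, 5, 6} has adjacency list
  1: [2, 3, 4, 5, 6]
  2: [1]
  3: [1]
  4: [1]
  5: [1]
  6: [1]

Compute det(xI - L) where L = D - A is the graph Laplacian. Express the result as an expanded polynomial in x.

Reading degrees in the order [1, 2, 3, 4, 5, 6] gives [5, 1, 1, 1, 1, 1]; set D = diag(5, 1, 1, 1, 1, 1) and form L = D - A. L has integer entries, so p(x) = det(xI - L) has integer coefficients. Expanding the determinant yields x^6 - 10x^5 + 30x^4 - 40x^3 + 25x^2 - 6x. Since p(0) = det(-L) = 0, x divides p(x). The eigenvalues sum to 10, which equals trace(L) = 2|E|.

x^6 - 10x^5 + 30x^4 - 40x^3 + 25x^2 - 6x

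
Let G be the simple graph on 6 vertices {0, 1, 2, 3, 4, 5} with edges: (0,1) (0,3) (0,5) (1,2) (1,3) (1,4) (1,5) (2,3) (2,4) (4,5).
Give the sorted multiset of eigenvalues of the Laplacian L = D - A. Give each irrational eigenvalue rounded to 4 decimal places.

[0, 2.3820, 2.3820, 4.6180, 4.6180, 6]

Each diagonal entry of L is the vertex degree and each off-diagonal entry is -1 where an edge is present, 0 otherwise; in the order [0, 1, 2, 3, 4, 5] the diagonal is [3, 5, 3, 3, 3, 3]. Since every row of L sums to 0, the all-ones vector is in the kernel and 0 is an eigenvalue. There is one zero in the spectrum, matching the 1 component.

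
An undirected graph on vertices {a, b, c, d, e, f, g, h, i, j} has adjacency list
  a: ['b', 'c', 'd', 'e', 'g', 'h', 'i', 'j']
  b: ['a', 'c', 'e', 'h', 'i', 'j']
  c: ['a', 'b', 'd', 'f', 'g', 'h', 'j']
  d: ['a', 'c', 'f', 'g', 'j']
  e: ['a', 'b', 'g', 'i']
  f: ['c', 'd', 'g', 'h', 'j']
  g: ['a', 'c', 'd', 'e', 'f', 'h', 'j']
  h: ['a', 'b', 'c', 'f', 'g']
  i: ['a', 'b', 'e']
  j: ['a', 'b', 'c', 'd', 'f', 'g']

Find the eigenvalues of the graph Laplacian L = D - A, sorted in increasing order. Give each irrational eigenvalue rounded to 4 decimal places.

[0, 2.1246, 4.4418, 4.6441, 5.5829, 6.2057, 7.2130, 7.9451, 8.6254, 9.2173]

Reading degrees in the order [a, b, c, d, e, f, g, h, i, j] gives [8, 6, 7, 5, 4, 5, 7, 5, 3, 6]; set D = diag(8, 6, 7, 5, 4, 5, 7, 5, 3, 6) and form L = D - A. Diagonalising L (or applying a numerical eigensolver to the 10x10 matrix) gives the spectrum above. The single zero eigenvalue shows the graph is connected. By the matrix-tree theorem the graph has (1/10) * product of the nonzero eigenvalues = 691823 spanning trees.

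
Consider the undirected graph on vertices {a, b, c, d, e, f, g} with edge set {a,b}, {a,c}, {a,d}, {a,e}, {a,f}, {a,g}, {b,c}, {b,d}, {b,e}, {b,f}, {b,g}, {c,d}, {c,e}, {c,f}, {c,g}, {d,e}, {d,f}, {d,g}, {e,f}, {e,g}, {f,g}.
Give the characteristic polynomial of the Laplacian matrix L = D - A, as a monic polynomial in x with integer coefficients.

Reading degrees in the order [a, b, c, d, e, f, g] gives [6, 6, 6, 6, 6, 6, 6]; set D = diag(6, 6, 6, 6, 6, 6, 6) and form L = D - A. The eigenvalues of L are [0, 7, 7, 7, 7, 7, 7]; the characteristic polynomial is the product of (x - lambda_i), which multiplies out to x^7 - 42x^6 + 735x^5 - 6860x^4 + 36015x^3 - 100842x^2 + 117649x. The coefficient of x^6 equals -trace(L) = -42, matching the sum of degrees. The largest eigenvalue, 7, is at most the vertex count 7.

x^7 - 42x^6 + 735x^5 - 6860x^4 + 36015x^3 - 100842x^2 + 117649x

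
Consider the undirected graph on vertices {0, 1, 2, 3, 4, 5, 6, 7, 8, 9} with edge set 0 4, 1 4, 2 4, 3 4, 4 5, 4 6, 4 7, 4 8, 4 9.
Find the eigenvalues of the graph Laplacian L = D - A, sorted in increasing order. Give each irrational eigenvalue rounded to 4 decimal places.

[0, 1, 1, 1, 1, 1, 1, 1, 1, 10]

With the vertex order [0, 1, 2, 3, 4, 5, 6, 7, 8, 9], the degrees are [1, 1, 1, 1, 9, 1, 1, 1, 1, 1], giving D = diag(1, 1, 1, 1, 9, 1, 1, 1, 1, 1) and L = D - A. L is symmetric positive semidefinite, so every eigenvalue is real and nonnegative. The single zero eigenvalue shows the graph is connected.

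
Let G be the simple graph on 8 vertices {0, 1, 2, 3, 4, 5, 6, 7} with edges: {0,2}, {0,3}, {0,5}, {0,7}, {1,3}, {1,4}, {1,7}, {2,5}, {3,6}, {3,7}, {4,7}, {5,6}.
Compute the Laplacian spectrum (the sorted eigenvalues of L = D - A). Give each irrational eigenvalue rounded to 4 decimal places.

[0, 0.7800, 1.6972, 2.7686, 3.7103, 4, 5.3028, 5.7411]

Each diagonal entry of L is the vertex degree and each off-diagonal entry is -1 where an edge is present, 0 otherwise; in the order [0, 1, 2, 3, 4, 5, 6, 7] the diagonal is [4, 3, 2, 4, 2, 3, 2, 4]. Since every row of L sums to 0, the all-ones vector is in the kernel and 0 is an eigenvalue. The single zero eigenvalue shows the graph is connected. The largest eigenvalue, 5.7411, is at most the vertex count 8.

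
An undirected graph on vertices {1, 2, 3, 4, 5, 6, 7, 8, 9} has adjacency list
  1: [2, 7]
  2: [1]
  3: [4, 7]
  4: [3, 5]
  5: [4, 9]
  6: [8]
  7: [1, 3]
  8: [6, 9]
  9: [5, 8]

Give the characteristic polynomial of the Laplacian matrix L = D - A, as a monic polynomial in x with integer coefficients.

x^9 - 16x^8 + 105x^7 - 364x^6 + 715x^5 - 792x^4 + 462x^3 - 120x^2 + 9x

Reading degrees in the order [1, 2, 3, 4, 5, 6, 7, 8, 9] gives [2, 1, 2, 2, 2, 1, 2, 2, 2]; set D = diag(2, 1, 2, 2, 2, 1, 2, 2, 2) and form L = D - A. Computing det(xI - L) by cofactor expansion (or equivalently via sum-over-permutations) gives x^9 - 16x^8 + 105x^7 - 364x^6 + 715x^5 - 792x^4 + 462x^3 - 120x^2 + 9x. The coefficient of x^8 equals -trace(L) = -16, matching the sum of degrees.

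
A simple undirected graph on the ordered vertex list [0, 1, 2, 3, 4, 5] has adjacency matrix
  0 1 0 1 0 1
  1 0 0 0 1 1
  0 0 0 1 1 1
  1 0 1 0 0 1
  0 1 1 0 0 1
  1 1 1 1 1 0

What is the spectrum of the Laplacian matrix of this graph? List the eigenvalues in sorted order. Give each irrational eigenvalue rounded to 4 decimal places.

With the vertex order [0, 1, 2, 3, 4, 5], the degrees are [3, 3, 3, 3, 3, 5], giving D = diag(3, 3, 3, 3, 3, 5) and L = D - A. Diagonalising L (or applying a numerical eigensolver to the 6x6 matrix) gives the spectrum above. The single zero eigenvalue shows the graph is connected. There is one zero in the spectrum, matching the 1 component.

[0, 2.3820, 2.3820, 4.6180, 4.6180, 6]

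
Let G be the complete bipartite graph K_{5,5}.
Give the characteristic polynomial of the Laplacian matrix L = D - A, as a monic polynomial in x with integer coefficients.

The graph has 10 vertices and degree multiset [5, 5, 5, 5, 5, 5, 5, 5, 5, 5]; D is the diagonal matrix of degrees and L = D - A. Computing det(xI - L) by cofactor expansion (or equivalently via sum-over-permutations) gives x^10 - 50x^9 + 1100x^8 - 14000x^7 + 113750x^6 - 612500x^5 + 2187500x^4 - 5000000x^3 + 6640625x^2 - 3906250x. The constant term is 0 because L is singular (the all-ones vector lies in its kernel). There is one zero in the spectrum, matching the 1 component.

x^10 - 50x^9 + 1100x^8 - 14000x^7 + 113750x^6 - 612500x^5 + 2187500x^4 - 5000000x^3 + 6640625x^2 - 3906250x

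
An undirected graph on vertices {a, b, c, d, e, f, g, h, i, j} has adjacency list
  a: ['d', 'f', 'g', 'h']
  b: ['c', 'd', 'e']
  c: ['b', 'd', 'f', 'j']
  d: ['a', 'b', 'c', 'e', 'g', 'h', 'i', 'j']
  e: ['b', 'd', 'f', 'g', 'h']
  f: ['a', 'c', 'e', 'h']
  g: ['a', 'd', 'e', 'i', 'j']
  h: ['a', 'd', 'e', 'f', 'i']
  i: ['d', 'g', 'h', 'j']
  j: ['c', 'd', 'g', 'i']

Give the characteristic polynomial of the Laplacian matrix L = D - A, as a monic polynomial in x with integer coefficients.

With the vertex order [a, b, c, d, e, f, g, h, i, j], the degrees are [4, 3, 4, 8, 5, 4, 5, 5, 4, 4], giving D = diag(4, 3, 4, 8, 5, 4, 5, 5, 4, 4) and L = D - A. Computing det(xI - L) by cofactor expansion (or equivalently via sum-over-permutations) gives x^10 - 46x^9 + 921x^8 - 10532x^7 + 75780x^6 - 355612x^5 + 1087739x^4 - 2089920x^3 + 2287316x^2 - 1085950x. The constant term is 0 because L is singular (the all-ones vector lies in its kernel).

x^10 - 46x^9 + 921x^8 - 10532x^7 + 75780x^6 - 355612x^5 + 1087739x^4 - 2089920x^3 + 2287316x^2 - 1085950x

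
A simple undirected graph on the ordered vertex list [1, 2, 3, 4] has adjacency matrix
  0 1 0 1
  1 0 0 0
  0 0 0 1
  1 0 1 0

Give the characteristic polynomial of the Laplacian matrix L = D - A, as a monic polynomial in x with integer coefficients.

x^4 - 6x^3 + 10x^2 - 4x

With the vertex order [1, 2, 3, 4], the degrees are [2, 1, 1, 2], giving D = diag(2, 1, 1, 2) and L = D - A. L has integer entries, so p(x) = det(xI - L) has integer coefficients. Expanding the determinant yields x^4 - 6x^3 + 10x^2 - 4x. The coefficient of x^3 equals -trace(L) = -6, matching the sum of degrees. By the matrix-tree theorem the graph has (1/4) * product of the nonzero eigenvalues = 1 spanning tree.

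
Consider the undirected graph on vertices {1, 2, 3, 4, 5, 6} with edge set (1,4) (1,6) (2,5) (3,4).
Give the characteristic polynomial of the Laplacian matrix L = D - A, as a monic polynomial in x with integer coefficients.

x^6 - 8x^5 + 22x^4 - 24x^3 + 8x^2

Reading degrees in the order [1, 2, 3, 4, 5, 6] gives [2, 1, 1, 2, 1, 1]; set D = diag(2, 1, 1, 2, 1, 1) and form L = D - A. L has integer entries, so p(x) = det(xI - L) has integer coefficients. Expanding the determinant yields x^6 - 8x^5 + 22x^4 - 24x^3 + 8x^2. The constant term is 0 because L is singular (the all-ones vector lies in its kernel). There are 2 zeros in the spectrum, matching the 2 components.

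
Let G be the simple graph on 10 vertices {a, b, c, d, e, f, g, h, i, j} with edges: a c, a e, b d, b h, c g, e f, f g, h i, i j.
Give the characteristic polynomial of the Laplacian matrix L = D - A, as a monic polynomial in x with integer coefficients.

With the vertex order [a, b, c, d, e, f, g, h, i, j], the degrees are [2, 2, 2, 1, 2, 2, 2, 2, 2, 1], giving D = diag(2, 2, 2, 1, 2, 2, 2, 2, 2, 1) and L = D - A. L has integer entries, so p(x) = det(xI - L) has integer coefficients. Expanding the determinant yields x^10 - 18x^9 + 136x^8 - 560x^7 + 1365x^6 - 2000x^5 + 1700x^4 - 750x^3 + 125x^2. Since p(0) = det(-L) = 0, x divides p(x). The eigenvalues sum to 18, which equals trace(L) = 2|E|. The largest eigenvalue, 3.6180, is at most the vertex count 10.

x^10 - 18x^9 + 136x^8 - 560x^7 + 1365x^6 - 2000x^5 + 1700x^4 - 750x^3 + 125x^2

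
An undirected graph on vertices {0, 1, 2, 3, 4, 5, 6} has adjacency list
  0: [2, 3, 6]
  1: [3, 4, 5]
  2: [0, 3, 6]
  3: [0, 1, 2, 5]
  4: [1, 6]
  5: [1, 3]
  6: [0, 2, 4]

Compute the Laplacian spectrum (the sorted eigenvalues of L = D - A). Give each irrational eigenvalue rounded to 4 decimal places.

Reading degrees in the order [0, 1, 2, 3, 4, 5, 6] gives [3, 3, 3, 4, 2, 2, 3]; set D = diag(3, 3, 3, 4, 2, 2, 3) and form L = D - A. Since every row of L sums to 0, the all-ones vector is in the kernel and 0 is an eigenvalue. By the matrix-tree theorem the graph has (1/7) * product of the nonzero eigenvalues = 88 spanning trees.

[0, 1.1864, 1.5858, 3.4707, 4, 4.4142, 5.3429]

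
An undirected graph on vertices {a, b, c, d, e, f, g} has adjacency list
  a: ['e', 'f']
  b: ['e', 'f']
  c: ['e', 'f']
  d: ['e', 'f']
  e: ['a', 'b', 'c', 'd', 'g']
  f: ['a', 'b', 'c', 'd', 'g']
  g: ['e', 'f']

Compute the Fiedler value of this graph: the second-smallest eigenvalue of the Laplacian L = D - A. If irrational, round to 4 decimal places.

Each diagonal entry of L is the vertex degree and each off-diagonal entry is -1 where an edge is present, 0 otherwise; in the order [a, b, c, d, e, f, g] the diagonal is [2, 2, 2, 2, 5, 5, 2]. The smallest Laplacian eigenvalue is always 0. The next one, lambda_2 = 2, measures how hard the graph is to disconnect: larger values mean better connectivity. By the matrix-tree theorem the graph has (1/7) * product of the nonzero eigenvalues = 80 spanning trees.

2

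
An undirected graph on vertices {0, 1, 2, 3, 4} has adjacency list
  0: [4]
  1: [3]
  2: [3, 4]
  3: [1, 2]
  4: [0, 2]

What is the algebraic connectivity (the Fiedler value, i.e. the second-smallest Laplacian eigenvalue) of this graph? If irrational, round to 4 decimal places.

Reading degrees in the order [0, 1, 2, 3, 4] gives [1, 1, 2, 2, 2]; set D = diag(1, 1, 2, 2, 2) and form L = D - A. Computing the eigenvalues of L and sorting gives [0, 0.3820, 1.3820, 2.6180, 3.6180]. The Fiedler value lambda_2 = 0.3820 is strictly positive, so the graph is connected. The eigenvalues sum to 8, which equals trace(L) = 2|E|.

0.3820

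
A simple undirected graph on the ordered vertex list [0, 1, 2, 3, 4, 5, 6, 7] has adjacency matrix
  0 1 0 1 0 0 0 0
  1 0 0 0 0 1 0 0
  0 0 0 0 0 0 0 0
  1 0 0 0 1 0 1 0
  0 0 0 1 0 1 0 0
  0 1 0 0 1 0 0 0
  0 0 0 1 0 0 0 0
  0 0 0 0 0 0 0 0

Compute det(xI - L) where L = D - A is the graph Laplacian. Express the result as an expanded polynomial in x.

x^8 - 12x^7 + 53x^6 - 106x^5 + 95x^4 - 30x^3

Each diagonal entry of L is the vertex degree and each off-diagonal entry is -1 where an edge is present, 0 otherwise; in the order [0, 1, 2, 3, 4, 5, 6, 7] the diagonal is [2, 2, 0, 3, 2, 2, 1, 0]. L has integer entries, so p(x) = det(xI - L) has integer coefficients. Expanding the determinant yields x^8 - 12x^7 + 53x^6 - 106x^5 + 95x^4 - 30x^3. The coefficient of x^7 equals -trace(L) = -12, matching the sum of degrees. The largest eigenvalue, 4.3028, is at most the vertex count 8. There are 3 zeros in the spectrum, matching the 3 components.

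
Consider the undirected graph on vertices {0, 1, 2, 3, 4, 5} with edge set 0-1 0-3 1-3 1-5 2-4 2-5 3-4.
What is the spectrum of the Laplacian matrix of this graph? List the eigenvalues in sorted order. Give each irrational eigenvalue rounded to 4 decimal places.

[0, 1, 1.5858, 3, 4, 4.4142]

Reading degrees in the order [0, 1, 2, 3, 4, 5] gives [2, 3, 2, 3, 2, 2]; set D = diag(2, 3, 2, 3, 2, 2) and form L = D - A. L is symmetric positive semidefinite, so every eigenvalue is real and nonnegative. The largest eigenvalue, 4.4142, is at most the vertex count 6.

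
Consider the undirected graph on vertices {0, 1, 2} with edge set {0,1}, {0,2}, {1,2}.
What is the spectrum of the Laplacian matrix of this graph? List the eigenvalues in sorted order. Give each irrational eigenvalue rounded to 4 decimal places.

[0, 3, 3]

Reading degrees in the order [0, 1, 2] gives [2, 2, 2]; set D = diag(2, 2, 2) and form L = D - A. L is symmetric positive semidefinite, so every eigenvalue is real and nonnegative. The single zero eigenvalue shows the graph is connected. The eigenvalues sum to 6, which equals trace(L) = 2|E|.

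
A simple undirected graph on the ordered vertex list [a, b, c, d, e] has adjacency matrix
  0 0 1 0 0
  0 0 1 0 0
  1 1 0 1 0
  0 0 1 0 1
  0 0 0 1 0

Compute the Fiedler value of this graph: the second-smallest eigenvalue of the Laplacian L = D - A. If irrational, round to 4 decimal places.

Each diagonal entry of L is the vertex degree and each off-diagonal entry is -1 where an edge is present, 0 otherwise; in the order [a, b, c, d, e] the diagonal is [1, 1, 3, 2, 1]. Computing the eigenvalues of L and sorting gives [0, 0.5188, 1, 2.3111, 4.1701]. The Fiedler value lambda_2 = 0.5188 is strictly positive, so the graph is connected. The largest eigenvalue, 4.1701, is at most the vertex count 5. The eigenvalues sum to 8, which equals trace(L) = 2|E|.

0.5188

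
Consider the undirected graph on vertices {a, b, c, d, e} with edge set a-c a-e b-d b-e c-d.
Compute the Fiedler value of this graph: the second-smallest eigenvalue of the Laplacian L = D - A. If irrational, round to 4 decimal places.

With the vertex order [a, b, c, d, e], the degrees are [2, 2, 2, 2, 2], giving D = diag(2, 2, 2, 2, 2) and L = D - A. The smallest Laplacian eigenvalue is always 0. The next one, lambda_2 = 1.3820, measures how hard the graph is to disconnect: larger values mean better connectivity. There is one zero in the spectrum, matching the 1 component. The eigenvalues sum to 10, which equals trace(L) = 2|E|.

1.3820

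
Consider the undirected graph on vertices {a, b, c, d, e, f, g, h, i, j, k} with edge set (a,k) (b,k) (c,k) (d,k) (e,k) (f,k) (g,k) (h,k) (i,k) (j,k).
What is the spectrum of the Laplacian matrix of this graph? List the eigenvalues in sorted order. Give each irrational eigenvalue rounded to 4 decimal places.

[0, 1, 1, 1, 1, 1, 1, 1, 1, 1, 11]

With the vertex order [a, b, c, d, e, f, g, h, i, j, k], the degrees are [1, 1, 1, 1, 1, 1, 1, 1, 1, 1, 10], giving D = diag(1, 1, 1, 1, 1, 1, 1, 1, 1, 1, 10) and L = D - A. Since every row of L sums to 0, the all-ones vector is in the kernel and 0 is an eigenvalue. By the matrix-tree theorem the graph has (1/11) * product of the nonzero eigenvalues = 1 spanning tree. There is one zero in the spectrum, matching the 1 component.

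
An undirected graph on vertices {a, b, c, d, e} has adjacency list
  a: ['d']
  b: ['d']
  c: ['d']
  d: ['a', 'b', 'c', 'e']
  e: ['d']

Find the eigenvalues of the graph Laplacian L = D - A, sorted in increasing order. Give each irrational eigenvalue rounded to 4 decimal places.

Reading degrees in the order [a, b, c, d, e] gives [1, 1, 1, 4, 1]; set D = diag(1, 1, 1, 4, 1) and form L = D - A. Diagonalising L (or applying a numerical eigensolver to the 5x5 matrix) gives the spectrum above. The single zero eigenvalue shows the graph is connected. There is one zero in the spectrum, matching the 1 component.

[0, 1, 1, 1, 5]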